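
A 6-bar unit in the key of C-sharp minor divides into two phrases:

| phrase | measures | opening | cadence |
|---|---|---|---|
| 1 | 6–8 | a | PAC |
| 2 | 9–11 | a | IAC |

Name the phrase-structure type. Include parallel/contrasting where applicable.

phrase group

The second phrase closes with an imperfect authentic cadence, which is not stronger than the first phrase's perfect authentic cadence; without a weak→strong cadential pair there is no antecedent–consequent relationship, so this is a phrase group rather than a period.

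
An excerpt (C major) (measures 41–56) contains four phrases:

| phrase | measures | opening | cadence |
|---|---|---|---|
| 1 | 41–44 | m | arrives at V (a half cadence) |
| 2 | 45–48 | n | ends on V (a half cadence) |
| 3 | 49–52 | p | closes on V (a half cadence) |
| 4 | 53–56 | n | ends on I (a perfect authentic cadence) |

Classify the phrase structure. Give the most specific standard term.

contrasting double period

Four phrases in two halves: the first half (bars 41–48) ends with a half cadence, the second (measures 49–56) with a perfect authentic cadence — a large antecedent–consequent pair, i.e. a double period.
Phrase 3 begins with different material from phrase 1, making it contrasting.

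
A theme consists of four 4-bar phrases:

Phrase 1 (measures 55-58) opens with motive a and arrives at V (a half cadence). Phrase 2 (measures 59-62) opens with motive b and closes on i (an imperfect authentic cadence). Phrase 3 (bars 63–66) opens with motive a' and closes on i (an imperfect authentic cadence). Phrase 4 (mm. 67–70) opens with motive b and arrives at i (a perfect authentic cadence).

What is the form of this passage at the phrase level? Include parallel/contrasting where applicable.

Four phrases in two halves: the first half (measures 55–62) ends with an imperfect authentic cadence, the second (bars 63–70) with a perfect authentic cadence — a large antecedent–consequent pair, i.e. a double period.
Phrase 3 begins with the same material as phrase 1, making it parallel.

parallel double period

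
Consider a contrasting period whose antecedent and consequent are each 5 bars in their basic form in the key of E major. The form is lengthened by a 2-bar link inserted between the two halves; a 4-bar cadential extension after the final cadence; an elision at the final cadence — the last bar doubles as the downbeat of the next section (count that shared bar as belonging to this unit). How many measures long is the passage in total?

Basic contrasting period: 5 + 5 = 10 bars.
10 (basic form) + 2 (link) + 4 (cadential extension) = 16.
The elision shares a bar with the next section but does not change this unit's count.

16 measures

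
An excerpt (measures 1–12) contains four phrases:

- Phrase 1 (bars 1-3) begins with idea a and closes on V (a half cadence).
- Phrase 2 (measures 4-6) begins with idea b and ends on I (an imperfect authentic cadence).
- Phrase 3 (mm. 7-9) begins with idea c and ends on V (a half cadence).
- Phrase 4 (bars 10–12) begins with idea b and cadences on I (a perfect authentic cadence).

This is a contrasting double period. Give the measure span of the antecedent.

In a double period the first pair of phrases (ending imperfect authentic cadence) is the large antecedent and the second pair (ending perfect authentic cadence) is the large consequent; the antecedent is measures 1–6.

measures 1–6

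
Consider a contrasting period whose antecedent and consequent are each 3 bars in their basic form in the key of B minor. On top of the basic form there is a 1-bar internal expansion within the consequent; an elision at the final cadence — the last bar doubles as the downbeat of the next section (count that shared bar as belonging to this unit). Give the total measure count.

7 measures

Basic contrasting period: 3 + 3 = 6 bars.
6 (basic form) + 1 (internal expansion) = 7.
The elision shares a bar with the next section but does not change this unit's count.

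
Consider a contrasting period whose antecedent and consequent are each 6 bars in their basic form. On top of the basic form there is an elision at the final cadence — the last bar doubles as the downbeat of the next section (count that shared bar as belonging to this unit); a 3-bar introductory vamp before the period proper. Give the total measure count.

15 measures

Basic contrasting period: 6 + 6 = 12 bars.
12 (basic form) + 3 (introduction) = 15.
The elision shares a bar with the next section but does not change this unit's count.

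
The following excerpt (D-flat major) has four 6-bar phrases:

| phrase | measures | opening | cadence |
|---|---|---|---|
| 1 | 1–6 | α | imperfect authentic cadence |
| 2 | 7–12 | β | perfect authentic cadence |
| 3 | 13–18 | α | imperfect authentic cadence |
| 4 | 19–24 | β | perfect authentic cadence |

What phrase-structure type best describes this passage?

The cadence pattern IAC–PAC–IAC–PAC is weak–strong twice, and phrases 3–4 restate phrases 1–2: a period heard twice, not a double period (which would end weakly at phrase 2).

repeated period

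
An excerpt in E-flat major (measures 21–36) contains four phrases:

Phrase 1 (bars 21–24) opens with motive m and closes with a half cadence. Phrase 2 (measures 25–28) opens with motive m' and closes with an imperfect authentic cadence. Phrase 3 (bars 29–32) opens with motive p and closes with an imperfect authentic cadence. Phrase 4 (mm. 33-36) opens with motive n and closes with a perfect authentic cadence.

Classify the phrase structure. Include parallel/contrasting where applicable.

contrasting double period

Four phrases in two halves: the first half (measures 21–28) ends with an imperfect authentic cadence, the second (mm. 29-36) with a perfect authentic cadence — a large antecedent–consequent pair, i.e. a double period.
Phrase 3 begins with different material from phrase 1, making it contrasting.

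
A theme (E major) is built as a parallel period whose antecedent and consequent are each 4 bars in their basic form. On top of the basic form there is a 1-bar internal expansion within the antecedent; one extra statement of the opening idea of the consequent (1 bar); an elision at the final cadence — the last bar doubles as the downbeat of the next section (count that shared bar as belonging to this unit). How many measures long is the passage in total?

Basic parallel period: 4 + 4 = 8 bars.
8 (basic form) + 1 (internal expansion) + 1 (extra statement) = 10.
The elision shares a bar with the next section but does not change this unit's count.

10 measures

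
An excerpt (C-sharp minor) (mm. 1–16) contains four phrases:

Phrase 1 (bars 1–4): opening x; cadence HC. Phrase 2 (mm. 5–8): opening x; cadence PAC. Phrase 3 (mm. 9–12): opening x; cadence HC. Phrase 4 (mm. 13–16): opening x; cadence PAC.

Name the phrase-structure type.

The cadence pattern HC–PAC–HC–PAC is weak–strong twice, and phrases 3–4 restate phrases 1–2: a period heard twice, not a double period (which would end weakly at phrase 2).

repeated period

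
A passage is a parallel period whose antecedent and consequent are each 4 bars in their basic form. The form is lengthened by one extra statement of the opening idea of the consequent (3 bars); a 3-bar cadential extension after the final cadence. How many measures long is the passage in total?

14 measures

Basic parallel period: 4 + 4 = 8 bars.
8 (basic form) + 3 (extra statement) + 3 (cadential extension) = 14.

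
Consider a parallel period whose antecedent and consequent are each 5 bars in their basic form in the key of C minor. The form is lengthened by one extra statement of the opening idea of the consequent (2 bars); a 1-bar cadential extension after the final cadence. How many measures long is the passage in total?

Basic parallel period: 5 + 5 = 10 bars.
10 (basic form) + 2 (extra statement) + 1 (cadential extension) = 13.

13 measures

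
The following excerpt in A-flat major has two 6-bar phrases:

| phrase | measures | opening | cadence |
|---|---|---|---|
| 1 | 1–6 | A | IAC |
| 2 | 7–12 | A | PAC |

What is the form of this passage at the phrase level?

parallel period

Phrase 1 ends with an imperfect authentic cadence (weaker) and phrase 2 with a perfect authentic cadence (stronger): antecedent + consequent = a period.
The two phrases open with the same material (A / A), so the period is parallel.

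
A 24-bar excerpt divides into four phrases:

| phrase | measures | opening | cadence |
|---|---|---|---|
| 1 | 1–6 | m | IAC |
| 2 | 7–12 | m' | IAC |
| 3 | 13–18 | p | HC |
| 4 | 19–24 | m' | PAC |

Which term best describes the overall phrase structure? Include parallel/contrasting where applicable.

contrasting double period

Four phrases in two halves: the first half (mm. 1-12) ends with an imperfect authentic cadence, the second (bars 13–24) with a perfect authentic cadence — a large antecedent–consequent pair, i.e. a double period.
Phrase 3 begins with different material from phrase 1, making it contrasting.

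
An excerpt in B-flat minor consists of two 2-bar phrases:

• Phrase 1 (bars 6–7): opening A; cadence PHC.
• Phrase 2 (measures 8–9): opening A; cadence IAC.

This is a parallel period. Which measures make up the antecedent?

The phrase ending with the weaker cadence (Phrygian half cadence) is the antecedent; the one ending more conclusively (imperfect authentic cadence) is the consequent. The antecedent is measures 6–7.

measures 6–7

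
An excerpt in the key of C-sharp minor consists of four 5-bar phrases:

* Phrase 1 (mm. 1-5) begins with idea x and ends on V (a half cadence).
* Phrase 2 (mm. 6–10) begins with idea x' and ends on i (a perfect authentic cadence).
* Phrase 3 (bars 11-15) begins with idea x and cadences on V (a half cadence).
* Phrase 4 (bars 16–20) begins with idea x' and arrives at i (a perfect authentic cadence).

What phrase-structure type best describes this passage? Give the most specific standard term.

repeated period

The cadence pattern HC–PAC–HC–PAC is weak–strong twice, and phrases 3–4 restate phrases 1–2: a period heard twice, not a double period (which would end weakly at phrase 2).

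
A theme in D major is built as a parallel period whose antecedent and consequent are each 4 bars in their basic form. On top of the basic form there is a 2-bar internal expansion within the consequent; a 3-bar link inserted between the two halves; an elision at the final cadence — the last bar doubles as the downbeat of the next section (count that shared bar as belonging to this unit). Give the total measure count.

Basic parallel period: 4 + 4 = 8 bars.
8 (basic form) + 2 (internal expansion) + 3 (link) = 13.
The elision shares a bar with the next section but does not change this unit's count.

13 measures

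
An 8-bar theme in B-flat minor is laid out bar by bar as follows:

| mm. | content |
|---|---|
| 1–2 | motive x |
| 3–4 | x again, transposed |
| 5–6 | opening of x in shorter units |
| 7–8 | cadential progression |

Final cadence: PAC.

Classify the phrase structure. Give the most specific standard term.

Basic idea (measures 1-2) + its repetition (mm. 3–4) form the presentation; fragmentation and cadence (bars 5–8) form the continuation — the 8-bar whole is a sentence.

sentence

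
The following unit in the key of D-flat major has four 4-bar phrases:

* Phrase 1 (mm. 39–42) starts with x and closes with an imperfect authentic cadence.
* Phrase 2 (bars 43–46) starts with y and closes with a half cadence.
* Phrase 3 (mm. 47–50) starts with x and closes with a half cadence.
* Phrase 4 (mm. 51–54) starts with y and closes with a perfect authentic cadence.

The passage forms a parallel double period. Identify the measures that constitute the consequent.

measures 47–54

In a double period the four phrases pair into a large antecedent (phrases 1–2, ending half cadence) and a large consequent (phrases 3–4, ending perfect authentic cadence). The consequent spans bars 47–54.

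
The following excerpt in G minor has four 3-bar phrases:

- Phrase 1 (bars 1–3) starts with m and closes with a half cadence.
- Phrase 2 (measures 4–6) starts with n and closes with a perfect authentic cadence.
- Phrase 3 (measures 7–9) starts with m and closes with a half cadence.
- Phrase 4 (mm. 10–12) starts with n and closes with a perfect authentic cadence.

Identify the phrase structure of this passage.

The cadence pattern HC–PAC–HC–PAC is weak–strong twice, and phrases 3–4 restate phrases 1–2: a period heard twice, not a double period (which would end weakly at phrase 2).

repeated period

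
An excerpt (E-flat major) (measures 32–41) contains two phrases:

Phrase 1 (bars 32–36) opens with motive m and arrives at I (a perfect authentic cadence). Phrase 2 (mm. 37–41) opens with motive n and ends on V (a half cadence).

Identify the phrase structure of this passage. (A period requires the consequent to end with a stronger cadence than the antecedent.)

phrase group

The second phrase closes with a half cadence, which is not stronger than the first phrase's perfect authentic cadence; without a weak→strong cadential pair there is no antecedent–consequent relationship, so this is a phrase group rather than a period.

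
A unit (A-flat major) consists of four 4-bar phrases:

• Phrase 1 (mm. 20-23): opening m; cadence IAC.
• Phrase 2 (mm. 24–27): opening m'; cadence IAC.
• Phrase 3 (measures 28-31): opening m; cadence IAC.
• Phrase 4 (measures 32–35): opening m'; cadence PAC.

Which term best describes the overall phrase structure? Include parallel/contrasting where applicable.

Four phrases in two halves: the first half (measures 20-27) ends with an imperfect authentic cadence, the second (bars 28-35) with a perfect authentic cadence — a large antecedent–consequent pair, i.e. a double period.
Phrase 3 begins with the same material as phrase 1, making it parallel.

parallel double period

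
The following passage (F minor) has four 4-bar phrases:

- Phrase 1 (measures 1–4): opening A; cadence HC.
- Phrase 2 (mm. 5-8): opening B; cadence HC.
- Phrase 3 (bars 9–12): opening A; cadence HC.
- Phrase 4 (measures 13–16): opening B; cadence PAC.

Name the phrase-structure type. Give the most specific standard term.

parallel double period

Four phrases in two halves: the first half (mm. 1-8) ends with a half cadence, the second (mm. 9–16) with a perfect authentic cadence — a large antecedent–consequent pair, i.e. a double period.
Phrase 3 begins with the same material as phrase 1, making it parallel.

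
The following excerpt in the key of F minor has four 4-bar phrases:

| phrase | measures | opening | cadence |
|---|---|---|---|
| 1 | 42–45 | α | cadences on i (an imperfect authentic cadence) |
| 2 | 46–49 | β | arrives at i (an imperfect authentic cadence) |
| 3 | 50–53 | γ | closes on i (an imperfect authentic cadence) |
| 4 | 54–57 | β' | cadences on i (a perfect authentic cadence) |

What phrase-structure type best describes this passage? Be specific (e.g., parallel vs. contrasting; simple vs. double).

Four phrases in two halves: the first half (bars 42–49) ends with an imperfect authentic cadence, the second (mm. 50–57) with a perfect authentic cadence — a large antecedent–consequent pair, i.e. a double period.
Phrase 3 begins with different material from phrase 1, making it contrasting.

contrasting double period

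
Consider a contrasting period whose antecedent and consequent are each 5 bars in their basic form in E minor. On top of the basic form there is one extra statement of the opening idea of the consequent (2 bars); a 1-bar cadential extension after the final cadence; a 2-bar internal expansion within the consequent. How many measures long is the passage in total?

Basic contrasting period: 5 + 5 = 10 bars.
10 (basic form) + 2 (extra statement) + 1 (cadential extension) + 2 (internal expansion) = 15.

15 measures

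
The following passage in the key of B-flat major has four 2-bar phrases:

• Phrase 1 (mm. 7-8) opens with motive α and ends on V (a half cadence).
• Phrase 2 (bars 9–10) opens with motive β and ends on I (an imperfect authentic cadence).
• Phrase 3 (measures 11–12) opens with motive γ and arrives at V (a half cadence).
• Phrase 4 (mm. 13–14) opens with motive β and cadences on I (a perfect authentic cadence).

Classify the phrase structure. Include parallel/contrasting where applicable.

contrasting double period

Four phrases in two halves: the first half (bars 7-10) ends with an imperfect authentic cadence, the second (measures 11-14) with a perfect authentic cadence — a large antecedent–consequent pair, i.e. a double period.
Phrase 3 begins with different material from phrase 1, making it contrasting.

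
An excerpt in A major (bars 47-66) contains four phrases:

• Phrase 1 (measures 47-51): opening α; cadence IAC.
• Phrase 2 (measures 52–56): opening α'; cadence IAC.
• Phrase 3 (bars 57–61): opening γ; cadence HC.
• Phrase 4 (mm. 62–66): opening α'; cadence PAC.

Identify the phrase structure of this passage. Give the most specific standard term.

Four phrases in two halves: the first half (mm. 47–56) ends with an imperfect authentic cadence, the second (mm. 57–66) with a perfect authentic cadence — a large antecedent–consequent pair, i.e. a double period.
Phrase 3 begins with different material from phrase 1, making it contrasting.

contrasting double period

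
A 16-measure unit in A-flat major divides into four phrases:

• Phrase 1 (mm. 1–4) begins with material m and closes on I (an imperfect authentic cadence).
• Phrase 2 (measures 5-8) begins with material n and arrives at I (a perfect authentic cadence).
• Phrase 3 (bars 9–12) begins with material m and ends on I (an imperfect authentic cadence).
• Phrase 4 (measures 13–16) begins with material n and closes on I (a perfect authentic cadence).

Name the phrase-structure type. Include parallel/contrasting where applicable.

The cadence pattern IAC–PAC–IAC–PAC is weak–strong twice, and phrases 3–4 restate phrases 1–2: a period heard twice, not a double period (which would end weakly at phrase 2).

repeated period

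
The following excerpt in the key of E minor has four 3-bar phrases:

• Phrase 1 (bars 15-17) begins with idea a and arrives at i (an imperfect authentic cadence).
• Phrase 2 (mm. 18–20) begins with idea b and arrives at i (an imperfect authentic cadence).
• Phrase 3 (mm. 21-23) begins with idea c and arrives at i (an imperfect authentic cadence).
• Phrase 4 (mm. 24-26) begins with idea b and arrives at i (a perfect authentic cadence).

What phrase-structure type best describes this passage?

Four phrases in two halves: the first half (measures 15–20) ends with an imperfect authentic cadence, the second (mm. 21–26) with a perfect authentic cadence — a large antecedent–consequent pair, i.e. a double period.
Phrase 3 begins with different material from phrase 1, making it contrasting.

contrasting double period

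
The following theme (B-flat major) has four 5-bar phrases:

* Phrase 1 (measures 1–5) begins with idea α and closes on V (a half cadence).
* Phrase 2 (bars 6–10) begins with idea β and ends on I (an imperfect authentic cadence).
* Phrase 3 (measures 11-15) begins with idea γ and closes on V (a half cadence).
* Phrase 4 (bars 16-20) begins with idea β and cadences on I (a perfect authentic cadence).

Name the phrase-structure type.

contrasting double period

Four phrases in two halves: the first half (mm. 1–10) ends with an imperfect authentic cadence, the second (mm. 11–20) with a perfect authentic cadence — a large antecedent–consequent pair, i.e. a double period.
Phrase 3 begins with different material from phrase 1, making it contrasting.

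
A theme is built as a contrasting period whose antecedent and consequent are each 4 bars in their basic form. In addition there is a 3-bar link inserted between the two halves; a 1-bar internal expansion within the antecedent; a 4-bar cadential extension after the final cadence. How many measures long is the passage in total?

Basic contrasting period: 4 + 4 = 8 bars.
8 (basic form) + 3 (link) + 1 (internal expansion) + 4 (cadential extension) = 16.

16 measures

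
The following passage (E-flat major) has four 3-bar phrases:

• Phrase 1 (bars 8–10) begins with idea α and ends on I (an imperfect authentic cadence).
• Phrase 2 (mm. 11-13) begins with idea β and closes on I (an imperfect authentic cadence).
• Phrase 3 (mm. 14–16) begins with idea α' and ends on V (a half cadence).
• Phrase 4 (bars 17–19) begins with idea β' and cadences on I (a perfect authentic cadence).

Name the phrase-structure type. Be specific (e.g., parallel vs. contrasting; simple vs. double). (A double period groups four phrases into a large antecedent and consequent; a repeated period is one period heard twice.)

parallel double period

Four phrases in two halves: the first half (bars 8–13) ends with an imperfect authentic cadence, the second (mm. 14–19) with a perfect authentic cadence — a large antecedent–consequent pair, i.e. a double period.
Phrase 3 begins with the same material as phrase 1, making it parallel.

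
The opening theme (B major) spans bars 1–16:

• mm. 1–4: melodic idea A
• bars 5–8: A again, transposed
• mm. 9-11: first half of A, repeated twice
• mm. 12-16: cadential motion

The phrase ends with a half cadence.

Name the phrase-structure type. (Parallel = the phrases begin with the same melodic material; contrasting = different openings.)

sentence

Basic idea (mm. 1–4) + its repetition (measures 5-8) form the presentation; fragmentation and cadence (bars 9-16) form the continuation — the 16-bar whole is a sentence.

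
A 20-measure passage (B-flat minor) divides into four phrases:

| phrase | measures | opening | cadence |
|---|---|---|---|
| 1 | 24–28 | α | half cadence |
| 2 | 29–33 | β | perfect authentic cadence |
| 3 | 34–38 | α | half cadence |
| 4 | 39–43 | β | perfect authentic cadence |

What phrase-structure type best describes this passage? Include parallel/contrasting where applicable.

repeated period

The cadence pattern HC–PAC–HC–PAC is weak–strong twice, and phrases 3–4 restate phrases 1–2: a period heard twice, not a double period (which would end weakly at phrase 2).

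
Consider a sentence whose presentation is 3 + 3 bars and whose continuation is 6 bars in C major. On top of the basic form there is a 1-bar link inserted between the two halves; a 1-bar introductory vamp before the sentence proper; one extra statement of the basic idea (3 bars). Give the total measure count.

17 measures

Basic sentence: 3 + 3 + 6 = 12 bars.
12 (basic form) + 1 (link) + 1 (introduction) + 3 (extra statement) = 17.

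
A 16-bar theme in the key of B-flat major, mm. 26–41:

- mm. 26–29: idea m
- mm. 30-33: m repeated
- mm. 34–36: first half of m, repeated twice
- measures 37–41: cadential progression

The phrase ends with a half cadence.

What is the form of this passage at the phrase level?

Basic idea (mm. 26–29) + its repetition (mm. 30–33) form the presentation; fragmentation and cadence (mm. 34-41) form the continuation — the 16-bar whole is a sentence.

sentence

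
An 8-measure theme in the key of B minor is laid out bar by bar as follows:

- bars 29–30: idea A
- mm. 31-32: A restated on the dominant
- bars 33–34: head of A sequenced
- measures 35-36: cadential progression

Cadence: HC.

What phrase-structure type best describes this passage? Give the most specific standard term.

Basic idea (bars 29–30) + its repetition (bars 31–32) form the presentation; fragmentation and cadence (mm. 33–36) form the continuation — the 8-bar whole is a sentence.

sentence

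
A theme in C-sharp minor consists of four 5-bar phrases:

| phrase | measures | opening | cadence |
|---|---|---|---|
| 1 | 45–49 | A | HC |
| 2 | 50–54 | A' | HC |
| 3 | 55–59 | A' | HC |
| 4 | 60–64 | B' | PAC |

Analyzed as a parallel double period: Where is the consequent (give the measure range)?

measures 55–64

In a double period the four phrases pair into a large antecedent (phrases 1–2, ending half cadence) and a large consequent (phrases 3–4, ending perfect authentic cadence). The consequent spans bars 55-64.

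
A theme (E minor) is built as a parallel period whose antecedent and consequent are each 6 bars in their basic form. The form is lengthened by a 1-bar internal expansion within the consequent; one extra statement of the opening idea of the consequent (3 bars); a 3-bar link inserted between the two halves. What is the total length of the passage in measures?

Basic parallel period: 6 + 6 = 12 bars.
12 (basic form) + 1 (internal expansion) + 3 (extra statement) + 3 (link) = 19.

19 measures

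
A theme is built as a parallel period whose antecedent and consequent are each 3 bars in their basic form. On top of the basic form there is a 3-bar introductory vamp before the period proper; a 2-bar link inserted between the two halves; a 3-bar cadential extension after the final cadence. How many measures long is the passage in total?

14 measures

Basic parallel period: 3 + 3 = 6 bars.
6 (basic form) + 3 (introduction) + 2 (link) + 3 (cadential extension) = 14.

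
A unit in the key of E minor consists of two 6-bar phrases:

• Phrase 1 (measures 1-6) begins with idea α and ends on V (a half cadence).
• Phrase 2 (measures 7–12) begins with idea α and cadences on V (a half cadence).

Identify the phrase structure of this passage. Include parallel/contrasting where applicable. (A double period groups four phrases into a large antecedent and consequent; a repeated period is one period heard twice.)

repeated phrase

Both phrases have the same opening (α) and the same cadence (half cadence): the second is a restatement, not a consequent, so this is a repeated phrase rather than a period.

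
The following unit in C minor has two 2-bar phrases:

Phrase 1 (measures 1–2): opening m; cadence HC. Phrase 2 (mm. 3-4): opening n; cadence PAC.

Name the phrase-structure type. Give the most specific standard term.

contrasting period

Phrase 1 ends with a half cadence (weaker) and phrase 2 with a perfect authentic cadence (stronger): antecedent + consequent = a period.
The two phrases open with different material (m / n), so the period is contrasting.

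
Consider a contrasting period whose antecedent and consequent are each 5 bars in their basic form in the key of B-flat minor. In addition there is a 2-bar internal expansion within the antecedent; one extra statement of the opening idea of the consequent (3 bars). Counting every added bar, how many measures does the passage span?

Basic contrasting period: 5 + 5 = 10 bars.
10 (basic form) + 2 (internal expansion) + 3 (extra statement) = 15.

15 measures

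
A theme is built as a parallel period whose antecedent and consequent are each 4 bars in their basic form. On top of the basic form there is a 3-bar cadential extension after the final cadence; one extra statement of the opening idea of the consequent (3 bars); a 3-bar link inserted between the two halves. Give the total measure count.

Basic parallel period: 4 + 4 = 8 bars.
8 (basic form) + 3 (cadential extension) + 3 (extra statement) + 3 (link) = 17.

17 measures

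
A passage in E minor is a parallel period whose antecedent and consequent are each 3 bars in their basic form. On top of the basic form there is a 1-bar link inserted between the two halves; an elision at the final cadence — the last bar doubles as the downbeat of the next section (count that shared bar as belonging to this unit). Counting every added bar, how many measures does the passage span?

7 measures

Basic parallel period: 3 + 3 = 6 bars.
6 (basic form) + 1 (link) = 7.
The elision shares a bar with the next section but does not change this unit's count.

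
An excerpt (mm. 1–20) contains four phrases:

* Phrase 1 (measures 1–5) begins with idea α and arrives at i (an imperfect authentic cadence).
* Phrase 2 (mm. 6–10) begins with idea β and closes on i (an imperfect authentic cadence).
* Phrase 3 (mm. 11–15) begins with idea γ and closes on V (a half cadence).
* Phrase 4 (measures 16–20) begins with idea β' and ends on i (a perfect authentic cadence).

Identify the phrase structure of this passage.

contrasting double period

Four phrases in two halves: the first half (mm. 1–10) ends with an imperfect authentic cadence, the second (bars 11–20) with a perfect authentic cadence — a large antecedent–consequent pair, i.e. a double period.
Phrase 3 begins with different material from phrase 1, making it contrasting.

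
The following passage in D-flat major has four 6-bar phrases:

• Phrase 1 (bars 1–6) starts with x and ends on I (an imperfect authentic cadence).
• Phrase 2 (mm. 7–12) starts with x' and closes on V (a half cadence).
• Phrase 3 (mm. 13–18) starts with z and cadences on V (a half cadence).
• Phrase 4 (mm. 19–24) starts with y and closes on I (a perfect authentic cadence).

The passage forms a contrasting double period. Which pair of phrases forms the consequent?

phrases 3 and 4

In a double period the first pair of phrases (ending half cadence) is the large antecedent and the second pair (ending perfect authentic cadence) is the large consequent; the consequent is phrases 3 and 4.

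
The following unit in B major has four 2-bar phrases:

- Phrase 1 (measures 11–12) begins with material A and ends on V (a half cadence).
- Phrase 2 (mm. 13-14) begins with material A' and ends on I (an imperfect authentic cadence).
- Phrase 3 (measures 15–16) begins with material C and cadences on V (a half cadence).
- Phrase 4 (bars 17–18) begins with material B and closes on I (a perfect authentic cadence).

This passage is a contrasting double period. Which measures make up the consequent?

measures 15–18

In a double period the four phrases pair into a large antecedent (phrases 1–2, ending imperfect authentic cadence) and a large consequent (phrases 3–4, ending perfect authentic cadence). The consequent spans mm. 15–18.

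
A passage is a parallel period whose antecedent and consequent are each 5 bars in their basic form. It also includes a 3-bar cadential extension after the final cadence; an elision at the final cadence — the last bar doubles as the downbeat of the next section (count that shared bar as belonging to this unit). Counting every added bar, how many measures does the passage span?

Basic parallel period: 5 + 5 = 10 bars.
10 (basic form) + 3 (cadential extension) = 13.
The elision shares a bar with the next section but does not change this unit's count.

13 measures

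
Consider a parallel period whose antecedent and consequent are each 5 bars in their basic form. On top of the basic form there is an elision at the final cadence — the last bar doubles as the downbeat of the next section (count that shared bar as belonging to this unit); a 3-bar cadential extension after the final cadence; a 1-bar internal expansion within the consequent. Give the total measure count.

Basic parallel period: 5 + 5 = 10 bars.
10 (basic form) + 3 (cadential extension) + 1 (internal expansion) = 14.
The elision shares a bar with the next section but does not change this unit's count.

14 measures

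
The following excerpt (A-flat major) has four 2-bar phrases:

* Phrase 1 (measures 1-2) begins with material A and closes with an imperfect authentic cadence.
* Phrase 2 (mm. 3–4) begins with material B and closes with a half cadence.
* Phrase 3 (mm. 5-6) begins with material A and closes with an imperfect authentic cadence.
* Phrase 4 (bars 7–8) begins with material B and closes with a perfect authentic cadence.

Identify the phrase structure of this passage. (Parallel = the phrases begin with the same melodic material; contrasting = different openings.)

Four phrases in two halves: the first half (mm. 1–4) ends with a half cadence, the second (measures 5–8) with a perfect authentic cadence — a large antecedent–consequent pair, i.e. a double period.
Phrase 3 begins with the same material as phrase 1, making it parallel.

parallel double period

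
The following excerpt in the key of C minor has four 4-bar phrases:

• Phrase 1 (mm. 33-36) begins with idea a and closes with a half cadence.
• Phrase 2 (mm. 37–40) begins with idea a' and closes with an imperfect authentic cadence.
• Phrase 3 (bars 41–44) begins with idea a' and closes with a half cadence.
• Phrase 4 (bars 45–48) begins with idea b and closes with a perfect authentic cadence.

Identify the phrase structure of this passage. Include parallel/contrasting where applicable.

parallel double period

Four phrases in two halves: the first half (mm. 33-40) ends with an imperfect authentic cadence, the second (mm. 41-48) with a perfect authentic cadence — a large antecedent–consequent pair, i.e. a double period.
Phrase 3 begins with the same material as phrase 1, making it parallel.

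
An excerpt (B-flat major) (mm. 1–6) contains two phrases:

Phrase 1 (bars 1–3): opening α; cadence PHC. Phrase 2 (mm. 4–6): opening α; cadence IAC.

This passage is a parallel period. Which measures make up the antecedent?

measures 1–3

The antecedent is the phrase ending with the weaker cadence (Phrygian half cadence, phrase 1) and the consequent the one ending more conclusively (imperfect authentic cadence, phrase 2); the antecedent is mm. 1–3.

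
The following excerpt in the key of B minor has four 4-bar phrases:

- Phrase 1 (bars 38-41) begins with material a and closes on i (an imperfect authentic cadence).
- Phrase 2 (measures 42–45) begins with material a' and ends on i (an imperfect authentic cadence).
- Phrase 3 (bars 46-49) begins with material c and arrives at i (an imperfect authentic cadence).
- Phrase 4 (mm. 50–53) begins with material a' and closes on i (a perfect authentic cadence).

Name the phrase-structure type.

contrasting double period

Four phrases in two halves: the first half (mm. 38–45) ends with an imperfect authentic cadence, the second (mm. 46–53) with a perfect authentic cadence — a large antecedent–consequent pair, i.e. a double period.
Phrase 3 begins with different material from phrase 1, making it contrasting.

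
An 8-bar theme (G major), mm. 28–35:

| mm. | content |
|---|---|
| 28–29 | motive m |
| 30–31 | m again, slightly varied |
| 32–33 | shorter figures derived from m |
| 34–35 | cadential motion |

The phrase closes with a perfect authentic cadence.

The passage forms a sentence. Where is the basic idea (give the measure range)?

The presentation of a sentence is the basic idea (bars 28-29) plus its repetition (mm. 30–31); the basic idea is therefore bars 28-29.

measures 28–29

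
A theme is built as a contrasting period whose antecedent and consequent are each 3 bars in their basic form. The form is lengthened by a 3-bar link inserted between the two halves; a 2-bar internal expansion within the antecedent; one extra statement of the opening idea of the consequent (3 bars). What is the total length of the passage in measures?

Basic contrasting period: 3 + 3 = 6 bars.
6 (basic form) + 3 (link) + 2 (internal expansion) + 3 (extra statement) = 14.

14 measures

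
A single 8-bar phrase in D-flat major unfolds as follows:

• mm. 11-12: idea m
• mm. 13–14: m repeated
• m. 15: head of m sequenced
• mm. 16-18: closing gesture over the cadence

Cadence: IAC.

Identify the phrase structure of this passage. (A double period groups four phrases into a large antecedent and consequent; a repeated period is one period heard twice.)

Basic idea (bars 11-12) + its repetition (mm. 13-14) form the presentation; fragmentation and cadence (mm. 15–18) form the continuation — the 8-bar whole is a sentence.

sentence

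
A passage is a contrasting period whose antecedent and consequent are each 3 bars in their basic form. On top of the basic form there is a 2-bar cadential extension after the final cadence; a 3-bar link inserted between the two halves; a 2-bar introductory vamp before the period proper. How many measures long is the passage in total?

13 measures

Basic contrasting period: 3 + 3 = 6 bars.
6 (basic form) + 2 (cadential extension) + 3 (link) + 2 (introduction) = 13.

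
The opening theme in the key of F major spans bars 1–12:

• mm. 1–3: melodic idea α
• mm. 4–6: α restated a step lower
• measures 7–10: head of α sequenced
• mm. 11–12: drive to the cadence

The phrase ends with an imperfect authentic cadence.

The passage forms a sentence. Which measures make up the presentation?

The presentation of a sentence is the basic idea (measures 1–3) plus its repetition (mm. 4–6); the presentation is therefore mm. 1–6.

measures 1–6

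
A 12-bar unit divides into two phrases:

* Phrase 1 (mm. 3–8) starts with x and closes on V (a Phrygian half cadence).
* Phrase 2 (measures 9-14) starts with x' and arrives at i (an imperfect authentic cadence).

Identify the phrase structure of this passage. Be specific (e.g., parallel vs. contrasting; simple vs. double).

parallel period

Phrase 1 ends with a Phrygian half cadence (weaker) and phrase 2 with an imperfect authentic cadence (stronger): antecedent + consequent = a period.
The two phrases open with the same material (x / x'), so the period is parallel.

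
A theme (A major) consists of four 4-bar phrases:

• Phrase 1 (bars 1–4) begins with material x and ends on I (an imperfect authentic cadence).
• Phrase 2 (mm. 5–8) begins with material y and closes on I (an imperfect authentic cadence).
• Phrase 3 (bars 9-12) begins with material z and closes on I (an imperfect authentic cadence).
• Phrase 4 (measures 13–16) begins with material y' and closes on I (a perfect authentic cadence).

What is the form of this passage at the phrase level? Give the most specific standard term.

contrasting double period

Four phrases in two halves: the first half (mm. 1–8) ends with an imperfect authentic cadence, the second (mm. 9–16) with a perfect authentic cadence — a large antecedent–consequent pair, i.e. a double period.
Phrase 3 begins with different material from phrase 1, making it contrasting.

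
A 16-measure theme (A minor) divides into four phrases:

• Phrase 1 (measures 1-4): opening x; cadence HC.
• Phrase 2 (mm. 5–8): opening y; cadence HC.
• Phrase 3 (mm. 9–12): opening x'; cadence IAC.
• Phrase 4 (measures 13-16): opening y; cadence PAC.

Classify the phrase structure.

Four phrases in two halves: the first half (bars 1-8) ends with a half cadence, the second (mm. 9-16) with a perfect authentic cadence — a large antecedent–consequent pair, i.e. a double period.
Phrase 3 begins with the same material as phrase 1, making it parallel.

parallel double period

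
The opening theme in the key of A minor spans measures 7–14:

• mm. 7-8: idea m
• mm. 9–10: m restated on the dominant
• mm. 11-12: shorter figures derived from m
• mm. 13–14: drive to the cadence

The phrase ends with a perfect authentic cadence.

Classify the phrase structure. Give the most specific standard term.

sentence

Basic idea (mm. 7–8) + its repetition (bars 9-10) form the presentation; fragmentation and cadence (bars 11–14) form the continuation — the 8-bar whole is a sentence.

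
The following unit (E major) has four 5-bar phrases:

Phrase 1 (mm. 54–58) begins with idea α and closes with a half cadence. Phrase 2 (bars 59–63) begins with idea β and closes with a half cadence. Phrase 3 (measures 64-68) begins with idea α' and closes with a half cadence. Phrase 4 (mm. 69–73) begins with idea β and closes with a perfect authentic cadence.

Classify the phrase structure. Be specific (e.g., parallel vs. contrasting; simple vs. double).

parallel double period

Four phrases in two halves: the first half (mm. 54–63) ends with a half cadence, the second (mm. 64–73) with a perfect authentic cadence — a large antecedent–consequent pair, i.e. a double period.
Phrase 3 begins with the same material as phrase 1, making it parallel.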